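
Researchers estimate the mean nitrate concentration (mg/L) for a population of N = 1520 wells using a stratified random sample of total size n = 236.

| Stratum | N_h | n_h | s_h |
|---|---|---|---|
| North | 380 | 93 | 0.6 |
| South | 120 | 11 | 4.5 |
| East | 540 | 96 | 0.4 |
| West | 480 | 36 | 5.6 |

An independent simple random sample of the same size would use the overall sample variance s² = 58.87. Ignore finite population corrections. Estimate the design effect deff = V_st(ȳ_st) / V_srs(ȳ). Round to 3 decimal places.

deff ≈ 0.396

V̂(ȳ_st) = Σ W_h² s_h²/n_h, with W_h = N_h/N and N = 1520:
  stratum North: (380/1520)²·0.6²/93 = 0.000241935
  stratum South: (120/1520)²·4.5²/11 = 0.0114738
  stratum East: (540/1520)²·0.4²/96 = 0.000210353
  stratum West: (480/1520)²·5.6²/36 = 0.0868698
V_st = 0.0987959
V_srs = s²/n = 58.87/236 = 0.249449
deff = V_st / V_srs = 0.0987959/0.249449 = 0.3961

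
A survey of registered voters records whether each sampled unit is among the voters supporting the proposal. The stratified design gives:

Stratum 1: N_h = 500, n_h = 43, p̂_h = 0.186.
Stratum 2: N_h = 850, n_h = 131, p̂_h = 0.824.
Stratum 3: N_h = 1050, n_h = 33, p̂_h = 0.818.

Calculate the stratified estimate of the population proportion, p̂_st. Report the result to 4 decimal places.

N = 2400; stratum weights W_h = N_h/N.
p̂_st = Σ W_h p̂_h = (500·0.186 + 850·0.824 + 1050·0.818)/2400 = 0.68846

p̂_st ≈ 0.6885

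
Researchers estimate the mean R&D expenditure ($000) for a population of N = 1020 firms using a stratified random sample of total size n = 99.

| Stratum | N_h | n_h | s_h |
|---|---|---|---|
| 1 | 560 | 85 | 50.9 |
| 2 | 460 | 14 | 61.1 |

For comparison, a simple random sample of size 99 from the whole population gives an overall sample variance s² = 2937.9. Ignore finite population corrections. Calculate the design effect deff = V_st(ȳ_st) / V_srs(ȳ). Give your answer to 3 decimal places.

deff ≈ 2.137

V̂(ȳ_st) = Σ W_h² s_h²/n_h, with W_h = N_h/N and N = 1020:
  stratum 1: (560/1020)²·50.9²/85 = 9.18739
  stratum 2: (460/1020)²·61.1²/14 = 54.2338
V_st = 63.4212
V_srs = s²/n = 2937.9/99 = 29.6758
deff = V_st / V_srs = 63.4212/29.6758 = 2.1371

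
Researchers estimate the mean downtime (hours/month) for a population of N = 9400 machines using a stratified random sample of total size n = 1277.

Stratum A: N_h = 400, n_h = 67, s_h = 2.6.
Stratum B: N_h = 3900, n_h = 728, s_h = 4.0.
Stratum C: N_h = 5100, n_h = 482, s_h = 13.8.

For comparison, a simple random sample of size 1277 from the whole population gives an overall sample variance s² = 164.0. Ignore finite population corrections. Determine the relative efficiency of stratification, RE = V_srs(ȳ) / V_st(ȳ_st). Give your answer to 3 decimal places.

RE ≈ 1.068

V̂(ȳ_st) = Σ W_h² s_h²/n_h, with W_h = N_h/N and N = 9400:
  stratum A: (400/9400)²·2.6²/67 = 0.000182699
  stratum B: (3900/9400)²·4.0²/728 = 0.00378322
  stratum C: (5100/9400)²·13.8²/482 = 0.116304
V_st = 0.12027
V_srs = s²/n = 164.0/1277 = 0.128426
Relative efficiency = V_srs / V_st = 0.128426/0.12027 = 1.0678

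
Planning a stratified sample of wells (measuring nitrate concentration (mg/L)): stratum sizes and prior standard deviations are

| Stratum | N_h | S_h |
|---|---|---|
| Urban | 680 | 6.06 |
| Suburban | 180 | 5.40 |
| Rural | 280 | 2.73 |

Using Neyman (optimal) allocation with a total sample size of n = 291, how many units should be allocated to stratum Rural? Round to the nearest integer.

38

Neyman allocation: n_h = n · N_h S_h / Σ N_i S_i, with n = 291.
  stratum Urban: N_h·S_h = 680·6.06 = 4120.80
  stratum Suburban: N_h·S_h = 180·5.40 = 972.00
  stratum Rural: N_h·S_h = 280·2.73 = 764.40
Σ N_h S_h = 5857.20
n for stratum Rural = 291·764.40/5857.20 = 37.977 → 38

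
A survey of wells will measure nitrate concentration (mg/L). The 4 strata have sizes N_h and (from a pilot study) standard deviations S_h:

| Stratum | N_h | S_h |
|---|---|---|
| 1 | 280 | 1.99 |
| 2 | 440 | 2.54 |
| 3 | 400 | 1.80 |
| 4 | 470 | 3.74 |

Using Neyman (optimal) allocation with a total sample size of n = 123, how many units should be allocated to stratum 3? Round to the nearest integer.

Neyman allocation: n_h = n · N_h S_h / Σ N_i S_i, with n = 123.
  stratum 1: N_h·S_h = 280·1.99 = 557.20
  stratum 2: N_h·S_h = 440·2.54 = 1117.60
  stratum 3: N_h·S_h = 400·1.80 = 720.00
  stratum 4: N_h·S_h = 470·3.74 = 1757.80
Σ N_h S_h = 4152.60
n for stratum 3 = 123·720.00/4152.60 = 21.326 → 21

21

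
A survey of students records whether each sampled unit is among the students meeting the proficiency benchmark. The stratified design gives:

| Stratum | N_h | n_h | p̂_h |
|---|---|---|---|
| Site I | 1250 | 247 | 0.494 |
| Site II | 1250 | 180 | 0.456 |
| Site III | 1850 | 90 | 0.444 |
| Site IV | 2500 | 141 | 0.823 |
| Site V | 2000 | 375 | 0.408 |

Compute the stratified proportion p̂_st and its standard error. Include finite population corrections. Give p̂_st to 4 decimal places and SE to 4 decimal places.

N = 8850; stratum weights W_h = N_h/N.
p̂_st = Σ W_h p̂_h = (1250·0.494 + 1250·0.456 + 1850·0.444 + 2500·0.823 + 2000·0.408)/8850 = 0.55168
V̂(p̂_st) = Σ W_h² (1 − n_h/N_h) p̂_h(1−p̂_h)/(n_h−1):
  stratum Site I: (1250/8850)²·(1 − 247/1250)·0.494·0.506/246 = 1.62655e-05
  stratum Site II: (1250/8850)²·(1 − 180/1250)·0.456·0.544/179 = 2.36656e-05
  stratum Site III: (1850/8850)²·(1 − 90/1850)·0.444·0.556/89 = 0.00011531
  stratum Site IV: (2500/8850)²·(1 − 141/2500)·0.823·0.177/140 = 7.83477e-05
  stratum Site V: (2000/8850)²·(1 − 375/2000)·0.408·0.592/374 = 2.67983e-05
V̂(p̂_st) = 0.000260387; SE = √V̂ = 0.0161365

p̂_st ≈ 0.5517, SE ≈ 0.0161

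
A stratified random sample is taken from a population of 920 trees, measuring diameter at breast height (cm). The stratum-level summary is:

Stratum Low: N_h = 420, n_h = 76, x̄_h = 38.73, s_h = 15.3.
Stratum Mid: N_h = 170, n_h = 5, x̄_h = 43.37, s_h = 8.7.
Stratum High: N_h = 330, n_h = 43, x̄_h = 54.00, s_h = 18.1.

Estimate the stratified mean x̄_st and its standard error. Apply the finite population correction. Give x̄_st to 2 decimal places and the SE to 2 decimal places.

x̄_st = Σ W_h x̄_h = (420·38.73 + 170·43.37 + 330·54.00)/920 = 45.06467
V̂(x̄_st) = Σ W_h² (1 − n_h/N_h) s_h²/n_h, with W_h = N_h/N and N = 920:
  stratum Low: (420/920)²·(1 − 76/420)·15.3²/76 = 0.525777
  stratum Mid: (170/920)²·(1 − 5/170)·8.7²/5 = 0.501679
  stratum High: (330/920)²·(1 − 43/330)·18.1²/43 = 0.852528
V̂(x̄_st) = 1.87998
SE(x̄_st) = √1.87998 = 1.37113

x̄_st ≈ 45.06, SE ≈ 1.37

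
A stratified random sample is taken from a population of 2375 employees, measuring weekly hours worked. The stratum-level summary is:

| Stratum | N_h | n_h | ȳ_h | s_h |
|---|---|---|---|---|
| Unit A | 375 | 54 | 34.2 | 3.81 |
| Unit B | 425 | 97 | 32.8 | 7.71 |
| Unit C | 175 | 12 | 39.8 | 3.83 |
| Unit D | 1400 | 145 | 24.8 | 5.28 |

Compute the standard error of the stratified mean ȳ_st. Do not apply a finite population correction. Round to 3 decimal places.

SE(ȳ_st) ≈ 0.316

V̂(ȳ_st) = Σ W_h² s_h²/n_h, with W_h = N_h/N and N = 2375:
  stratum Unit A: (375/2375)²·3.81²/54 = 0.0067018
  stratum Unit B: (425/2375)²·7.71²/97 = 0.019624
  stratum Unit C: (175/2375)²·3.83²/12 = 0.0066369
  stratum Unit D: (1400/2375)²·5.28²/145 = 0.066808
V̂(ȳ_st) = 0.0997707
SE(ȳ_st) = √0.0997707 = 0.315865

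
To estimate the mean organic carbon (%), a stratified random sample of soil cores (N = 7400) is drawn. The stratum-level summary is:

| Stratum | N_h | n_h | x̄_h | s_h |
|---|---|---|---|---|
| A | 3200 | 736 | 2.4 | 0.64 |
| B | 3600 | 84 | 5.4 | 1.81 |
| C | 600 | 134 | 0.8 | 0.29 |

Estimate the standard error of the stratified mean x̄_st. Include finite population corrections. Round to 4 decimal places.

V̂(x̄_st) = Σ W_h² (1 − n_h/N_h) s_h²/n_h, with W_h = N_h/N and N = 7400:
  stratum A: (3200/7400)²·(1 − 736/3200)·0.64²/736 = 8.01326e-05
  stratum B: (3600/7400)²·(1 − 84/3600)·1.81²/84 = 0.009015
  stratum C: (600/7400)²·(1 − 134/600)·0.29²/134 = 3.20453e-06
V̂(x̄_st) = 0.00909834
SE(x̄_st) = √0.00909834 = 0.0953852

SE(x̄_st) ≈ 0.0954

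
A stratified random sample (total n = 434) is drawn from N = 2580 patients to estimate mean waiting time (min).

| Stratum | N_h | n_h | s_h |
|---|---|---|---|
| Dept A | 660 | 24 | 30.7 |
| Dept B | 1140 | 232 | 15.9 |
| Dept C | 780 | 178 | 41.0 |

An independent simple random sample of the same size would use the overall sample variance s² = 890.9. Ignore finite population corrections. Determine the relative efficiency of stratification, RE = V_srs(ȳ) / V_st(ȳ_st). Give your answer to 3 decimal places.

RE ≈ 0.563

V̂(ȳ_st) = Σ W_h² s_h²/n_h, with W_h = N_h/N and N = 2580:
  stratum Dept A: (660/2580)²·30.7²/24 = 2.56989
  stratum Dept B: (1140/2580)²·15.9²/232 = 0.212753
  stratum Dept C: (780/2580)²·41.0²/178 = 0.863172
V_st = 3.64581
V_srs = s²/n = 890.9/434 = 2.05276
Relative efficiency = V_srs / V_st = 2.05276/3.64581 = 0.5630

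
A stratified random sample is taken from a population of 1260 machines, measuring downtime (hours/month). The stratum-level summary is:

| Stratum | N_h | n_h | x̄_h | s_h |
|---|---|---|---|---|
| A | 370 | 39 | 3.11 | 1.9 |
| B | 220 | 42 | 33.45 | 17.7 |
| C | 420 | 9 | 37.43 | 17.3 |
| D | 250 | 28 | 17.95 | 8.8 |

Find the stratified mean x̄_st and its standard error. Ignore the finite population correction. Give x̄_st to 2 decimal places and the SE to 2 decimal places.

x̄_st = Σ W_h x̄_h = (370·3.11 + 220·33.45 + 420·37.43 + 250·17.95)/1260 = 22.79190
V̂(x̄_st) = Σ W_h² s_h²/n_h, with W_h = N_h/N and N = 1260:
  stratum A: (370/1260)²·1.9²/39 = 0.00798188
  stratum B: (220/1260)²·17.7²/42 = 0.227406
  stratum C: (420/1260)²·17.3²/9 = 3.69494
  stratum D: (250/1260)²·8.8²/28 = 0.10888
V̂(x̄_st) = 4.03921
SE(x̄_st) = √4.03921 = 2.00978

x̄_st ≈ 22.79, SE ≈ 2.01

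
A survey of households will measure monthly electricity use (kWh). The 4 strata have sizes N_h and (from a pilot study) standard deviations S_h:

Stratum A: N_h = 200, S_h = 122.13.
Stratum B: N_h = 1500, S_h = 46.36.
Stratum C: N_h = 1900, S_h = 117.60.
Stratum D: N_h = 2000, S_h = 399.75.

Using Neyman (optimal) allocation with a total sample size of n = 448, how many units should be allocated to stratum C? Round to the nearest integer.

Neyman allocation: n_h = n · N_h S_h / Σ N_i S_i, with n = 448.
  stratum A: N_h·S_h = 200·122.13 = 24426.00
  stratum B: N_h·S_h = 1500·46.36 = 69540.00
  stratum C: N_h·S_h = 1900·117.60 = 223440.00
  stratum D: N_h·S_h = 2000·399.75 = 799500.00
Σ N_h S_h = 1116906.00
n for stratum C = 448·223440.00/1116906.00 = 89.624 → 90

90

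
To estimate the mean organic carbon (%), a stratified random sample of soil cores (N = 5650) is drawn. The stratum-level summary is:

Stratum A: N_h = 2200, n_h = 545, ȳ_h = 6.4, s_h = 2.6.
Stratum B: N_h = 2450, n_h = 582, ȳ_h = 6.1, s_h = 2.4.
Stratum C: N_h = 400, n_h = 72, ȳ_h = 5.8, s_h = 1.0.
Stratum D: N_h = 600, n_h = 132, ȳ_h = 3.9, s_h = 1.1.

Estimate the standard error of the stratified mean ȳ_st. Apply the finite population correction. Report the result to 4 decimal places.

V̂(ȳ_st) = Σ W_h² (1 − n_h/N_h) s_h²/n_h, with W_h = N_h/N and N = 5650:
  stratum A: (2200/5650)²·(1 − 545/2200)·2.6²/545 = 0.00141473
  stratum B: (2450/5650)²·(1 − 582/2450)·2.4²/582 = 0.00141888
  stratum C: (400/5650)²·(1 − 72/400)·1.0²/72 = 5.70827e-05
  stratum D: (600/5650)²·(1 − 132/600)·1.1²/132 = 8.06328e-05
V̂(ȳ_st) = 0.00297133
SE(ȳ_st) = √0.00297133 = 0.0545099

SE(ȳ_st) ≈ 0.0545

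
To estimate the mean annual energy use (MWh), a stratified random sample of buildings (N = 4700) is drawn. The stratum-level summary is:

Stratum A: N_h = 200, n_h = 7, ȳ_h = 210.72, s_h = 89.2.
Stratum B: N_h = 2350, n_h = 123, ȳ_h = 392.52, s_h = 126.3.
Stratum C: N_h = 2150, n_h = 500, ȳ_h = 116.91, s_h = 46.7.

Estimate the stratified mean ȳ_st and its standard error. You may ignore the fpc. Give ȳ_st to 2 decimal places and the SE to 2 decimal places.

ȳ_st ≈ 258.71, SE ≈ 5.95

ȳ_st = Σ W_h ȳ_h = (200·210.72 + 2350·392.52 + 2150·116.91)/4700 = 258.70691
V̂(ȳ_st) = Σ W_h² s_h²/n_h, with W_h = N_h/N and N = 4700:
  stratum A: (200/4700)²·89.2²/7 = 2.05824
  stratum B: (2350/4700)²·126.3²/123 = 32.4221
  stratum C: (2150/4700)²·46.7²/500 = 0.912736
V̂(ȳ_st) = 35.3931
SE(ȳ_st) = √35.3931 = 5.94921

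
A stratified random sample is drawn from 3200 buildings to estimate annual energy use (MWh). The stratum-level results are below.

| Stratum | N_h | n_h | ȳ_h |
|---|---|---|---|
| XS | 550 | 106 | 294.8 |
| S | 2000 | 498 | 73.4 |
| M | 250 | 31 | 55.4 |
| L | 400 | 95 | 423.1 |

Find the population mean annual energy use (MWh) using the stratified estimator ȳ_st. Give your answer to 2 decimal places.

ȳ_st ≈ 153.76

N = Σ N_h = 3200. Stratum weights W_h = N_h/N.
ȳ_st = (550·294.8 + 2000·73.4 + 250·55.4 + 400·423.1) / 3200 = 153.7594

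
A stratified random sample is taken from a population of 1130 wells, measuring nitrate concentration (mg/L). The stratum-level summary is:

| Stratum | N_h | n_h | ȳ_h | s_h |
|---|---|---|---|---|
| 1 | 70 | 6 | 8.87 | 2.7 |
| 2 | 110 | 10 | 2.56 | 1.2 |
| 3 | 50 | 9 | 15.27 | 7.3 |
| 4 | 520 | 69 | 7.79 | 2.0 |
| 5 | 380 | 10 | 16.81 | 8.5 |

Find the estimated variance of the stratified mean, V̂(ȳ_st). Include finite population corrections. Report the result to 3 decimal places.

V̂(ȳ_st) ≈ 0.821

V̂(ȳ_st) = Σ W_h² (1 − n_h/N_h) s_h²/n_h, with W_h = N_h/N and N = 1130:
  stratum 1: (70/1130)²·(1 − 6/70)·2.7²/6 = 0.00426282
  stratum 2: (110/1130)²·(1 − 10/110)·1.2²/10 = 0.0012405
  stratum 3: (50/1130)²·(1 − 9/50)·7.3²/9 = 0.00950605
  stratum 4: (520/1130)²·(1 − 69/520)·2.0²/69 = 0.0106472
  stratum 5: (380/1130)²·(1 − 10/380)·8.5²/10 = 0.795548
V̂(ȳ_st) = 0.821204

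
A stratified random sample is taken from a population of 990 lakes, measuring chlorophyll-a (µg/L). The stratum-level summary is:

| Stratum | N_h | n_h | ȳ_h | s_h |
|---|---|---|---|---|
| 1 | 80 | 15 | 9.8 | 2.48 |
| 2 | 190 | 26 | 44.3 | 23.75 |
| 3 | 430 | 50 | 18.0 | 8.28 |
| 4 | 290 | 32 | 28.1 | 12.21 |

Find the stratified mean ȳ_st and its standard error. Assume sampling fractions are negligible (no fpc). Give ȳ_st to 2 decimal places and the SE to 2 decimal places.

ȳ_st = Σ W_h ȳ_h = (80·9.8 + 190·44.3 + 430·18.0 + 290·28.1)/990 = 25.34343
V̂(ȳ_st) = Σ W_h² s_h²/n_h, with W_h = N_h/N and N = 990:
  stratum 1: (80/990)²·2.48²/15 = 0.00267745
  stratum 2: (190/990)²·23.75²/26 = 0.799081
  stratum 3: (430/990)²·8.28²/50 = 0.258677
  stratum 4: (290/990)²·12.21²/32 = 0.399767
V̂(ȳ_st) = 1.4602
SE(ȳ_st) = √1.4602 = 1.20839

ȳ_st ≈ 25.34, SE ≈ 1.21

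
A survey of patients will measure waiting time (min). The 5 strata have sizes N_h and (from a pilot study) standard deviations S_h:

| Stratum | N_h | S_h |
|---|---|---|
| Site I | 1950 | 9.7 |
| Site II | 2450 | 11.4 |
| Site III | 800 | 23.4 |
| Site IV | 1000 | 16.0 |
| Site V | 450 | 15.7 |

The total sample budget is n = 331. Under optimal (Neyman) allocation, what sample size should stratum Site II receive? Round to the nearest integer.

104

Neyman allocation: n_h = n · N_h S_h / Σ N_i S_i, with n = 331.
  stratum Site I: N_h·S_h = 1950·9.7 = 18915.00
  stratum Site II: N_h·S_h = 2450·11.4 = 27930.00
  stratum Site III: N_h·S_h = 800·23.4 = 18720.00
  stratum Site IV: N_h·S_h = 1000·16.0 = 16000.00
  stratum Site V: N_h·S_h = 450·15.7 = 7065.00
Σ N_h S_h = 88630.00
n for stratum Site II = 331·27930.00/88630.00 = 104.308 → 104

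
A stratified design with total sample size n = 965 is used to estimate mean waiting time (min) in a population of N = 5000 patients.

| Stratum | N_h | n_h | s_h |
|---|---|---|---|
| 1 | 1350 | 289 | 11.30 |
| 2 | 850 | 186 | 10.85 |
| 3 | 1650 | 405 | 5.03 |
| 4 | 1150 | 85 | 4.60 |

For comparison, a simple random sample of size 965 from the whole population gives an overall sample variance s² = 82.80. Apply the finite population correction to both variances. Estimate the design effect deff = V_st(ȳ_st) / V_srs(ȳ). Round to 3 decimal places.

V̂(ȳ_st) = Σ W_h² (1 − n_h/N_h) s_h²/n_h, with W_h = N_h/N and N = 5000:
  stratum 1: (1350/5000)²·(1 − 289/1350)·11.30²/289 = 0.0253144
  stratum 2: (850/5000)²·(1 − 186/850)·10.85²/186 = 0.0142887
  stratum 3: (1650/5000)²·(1 − 405/1650)·5.03²/405 = 0.00513327
  stratum 4: (1150/5000)²·(1 − 85/1150)·4.60²/85 = 0.0121956
V_st = 0.0569321
V_srs = (1 − 965/5000)·82.80/965 = 0.0692431
deff = V_st / V_srs = 0.0569321/0.0692431 = 0.8222

deff ≈ 0.822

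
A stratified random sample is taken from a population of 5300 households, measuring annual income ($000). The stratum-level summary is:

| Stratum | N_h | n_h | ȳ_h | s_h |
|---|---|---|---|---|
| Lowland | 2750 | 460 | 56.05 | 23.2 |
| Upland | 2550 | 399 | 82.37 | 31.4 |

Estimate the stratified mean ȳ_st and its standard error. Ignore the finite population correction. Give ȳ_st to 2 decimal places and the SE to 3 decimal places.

ȳ_st = Σ W_h ȳ_h = (2750·56.05 + 2550·82.37)/5300 = 68.71340
V̂(ȳ_st) = Σ W_h² s_h²/n_h, with W_h = N_h/N and N = 5300:
  stratum Lowland: (2750/5300)²·23.2²/460 = 0.315015
  stratum Upland: (2550/5300)²·31.4²/399 = 0.572025
V̂(ȳ_st) = 0.88704
SE(ȳ_st) = √0.88704 = 0.941828

ȳ_st ≈ 68.71, SE ≈ 0.942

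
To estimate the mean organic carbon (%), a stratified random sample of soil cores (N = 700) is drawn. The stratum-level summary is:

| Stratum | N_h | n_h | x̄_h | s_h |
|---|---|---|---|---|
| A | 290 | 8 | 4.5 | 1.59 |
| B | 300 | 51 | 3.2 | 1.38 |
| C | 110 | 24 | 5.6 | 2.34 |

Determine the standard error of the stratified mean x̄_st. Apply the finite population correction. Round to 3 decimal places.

V̂(x̄_st) = Σ W_h² (1 − n_h/N_h) s_h²/n_h, with W_h = N_h/N and N = 700:
  stratum A: (290/700)²·(1 − 8/290)·1.59²/8 = 0.0527418
  stratum B: (300/700)²·(1 − 51/300)·1.38²/51 = 0.00569262
  stratum C: (110/700)²·(1 − 24/110)·2.34²/24 = 0.00440469
V̂(x̄_st) = 0.0628392
SE(x̄_st) = √0.0628392 = 0.250677

SE(x̄_st) ≈ 0.251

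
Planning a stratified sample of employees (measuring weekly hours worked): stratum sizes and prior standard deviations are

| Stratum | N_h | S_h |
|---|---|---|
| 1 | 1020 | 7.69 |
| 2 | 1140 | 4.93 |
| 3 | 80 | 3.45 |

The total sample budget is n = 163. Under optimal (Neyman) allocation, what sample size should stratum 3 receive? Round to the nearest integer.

3

Neyman allocation: n_h = n · N_h S_h / Σ N_i S_i, with n = 163.
  stratum 1: N_h·S_h = 1020·7.69 = 7843.80
  stratum 2: N_h·S_h = 1140·4.93 = 5620.20
  stratum 3: N_h·S_h = 80·3.45 = 276.00
Σ N_h S_h = 13740.00
n for stratum 3 = 163·276.00/13740.00 = 3.274 → 3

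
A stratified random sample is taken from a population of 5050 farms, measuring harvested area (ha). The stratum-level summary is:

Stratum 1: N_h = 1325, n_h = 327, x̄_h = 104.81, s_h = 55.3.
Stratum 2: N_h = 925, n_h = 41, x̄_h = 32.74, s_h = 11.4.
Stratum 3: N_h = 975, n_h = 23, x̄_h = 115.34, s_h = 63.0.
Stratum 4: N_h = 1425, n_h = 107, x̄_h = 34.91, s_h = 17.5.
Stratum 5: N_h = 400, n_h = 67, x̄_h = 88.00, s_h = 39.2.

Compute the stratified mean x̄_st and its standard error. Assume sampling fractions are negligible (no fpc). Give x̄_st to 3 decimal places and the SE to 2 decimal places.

x̄_st ≈ 72.586, SE ≈ 2.75

x̄_st = Σ W_h x̄_h = (1325·104.81 + 925·32.74 + 975·115.34 + 1425·34.91 + 400·88.00)/5050 = 72.58634
V̂(x̄_st) = Σ W_h² s_h²/n_h, with W_h = N_h/N and N = 5050:
  stratum 1: (1325/5050)²·55.3²/327 = 0.643801
  stratum 2: (925/5050)²·11.4²/41 = 0.106347
  stratum 3: (975/5050)²·63.0²/23 = 6.4325
  stratum 4: (1425/5050)²·17.5²/107 = 0.227897
  stratum 5: (400/5050)²·39.2²/67 = 0.143891
V̂(x̄_st) = 7.55444
SE(x̄_st) = √7.55444 = 2.74853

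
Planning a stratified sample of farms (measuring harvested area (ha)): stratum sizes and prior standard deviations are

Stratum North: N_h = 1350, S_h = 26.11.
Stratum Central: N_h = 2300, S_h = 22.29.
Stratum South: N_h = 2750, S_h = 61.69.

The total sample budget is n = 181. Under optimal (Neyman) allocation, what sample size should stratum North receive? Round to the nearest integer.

Neyman allocation: n_h = n · N_h S_h / Σ N_i S_i, with n = 181.
  stratum North: N_h·S_h = 1350·26.11 = 35248.50
  stratum Central: N_h·S_h = 2300·22.29 = 51267.00
  stratum South: N_h·S_h = 2750·61.69 = 169647.50
Σ N_h S_h = 256163.00
n for stratum North = 181·35248.50/256163.00 = 24.906 → 25

25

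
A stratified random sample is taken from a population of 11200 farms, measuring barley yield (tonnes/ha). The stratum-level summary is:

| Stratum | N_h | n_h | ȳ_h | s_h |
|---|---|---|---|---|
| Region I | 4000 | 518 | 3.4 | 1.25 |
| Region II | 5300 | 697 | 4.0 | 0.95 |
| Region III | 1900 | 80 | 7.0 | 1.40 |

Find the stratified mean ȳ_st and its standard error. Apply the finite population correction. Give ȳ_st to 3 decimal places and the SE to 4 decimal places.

ȳ_st ≈ 4.295, SE ≈ 0.0355

ȳ_st = Σ W_h ȳ_h = (4000·3.4 + 5300·4.0 + 1900·7.0)/11200 = 4.29464
V̂(ȳ_st) = Σ W_h² (1 − n_h/N_h) s_h²/n_h, with W_h = N_h/N and N = 11200:
  stratum Region I: (4000/11200)²·(1 − 518/4000)·1.25²/518 = 0.000334921
  stratum Region II: (5300/11200)²·(1 − 697/5300)·0.95²/697 = 0.000251823
  stratum Region III: (1900/11200)²·(1 − 80/1900)·1.40²/80 = 0.000675391
V̂(ȳ_st) = 0.00126213
SE(ȳ_st) = √0.00126213 = 0.0355265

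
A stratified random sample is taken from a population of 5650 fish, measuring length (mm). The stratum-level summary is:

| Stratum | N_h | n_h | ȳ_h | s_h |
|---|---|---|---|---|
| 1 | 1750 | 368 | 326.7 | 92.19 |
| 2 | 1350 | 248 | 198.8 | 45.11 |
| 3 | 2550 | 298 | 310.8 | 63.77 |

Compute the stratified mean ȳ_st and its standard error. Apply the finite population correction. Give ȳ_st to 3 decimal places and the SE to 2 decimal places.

ȳ_st = Σ W_h ȳ_h = (1750·326.7 + 1350·198.8 + 2550·310.8)/5650 = 288.96372
V̂(ȳ_st) = Σ W_h² (1 − n_h/N_h) s_h²/n_h, with W_h = N_h/N and N = 5650:
  stratum 1: (1750/5650)²·(1 − 368/1750)·92.19²/368 = 1.74972
  stratum 2: (1350/5650)²·(1 − 248/1350)·45.11²/248 = 0.382395
  stratum 3: (2550/5650)²·(1 − 298/2550)·63.77²/298 = 2.45487
V̂(ȳ_st) = 4.58699
SE(ȳ_st) = √4.58699 = 2.14172

ȳ_st ≈ 288.964, SE ≈ 2.14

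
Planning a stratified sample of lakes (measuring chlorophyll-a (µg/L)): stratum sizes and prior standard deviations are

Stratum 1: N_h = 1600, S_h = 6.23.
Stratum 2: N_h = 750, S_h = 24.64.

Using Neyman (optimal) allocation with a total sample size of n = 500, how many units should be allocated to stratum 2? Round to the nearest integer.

Neyman allocation: n_h = n · N_h S_h / Σ N_i S_i, with n = 500.
  stratum 1: N_h·S_h = 1600·6.23 = 9968.00
  stratum 2: N_h·S_h = 750·24.64 = 18480.00
Σ N_h S_h = 28448.00
n for stratum 2 = 500·18480.00/28448.00 = 324.803 → 325

325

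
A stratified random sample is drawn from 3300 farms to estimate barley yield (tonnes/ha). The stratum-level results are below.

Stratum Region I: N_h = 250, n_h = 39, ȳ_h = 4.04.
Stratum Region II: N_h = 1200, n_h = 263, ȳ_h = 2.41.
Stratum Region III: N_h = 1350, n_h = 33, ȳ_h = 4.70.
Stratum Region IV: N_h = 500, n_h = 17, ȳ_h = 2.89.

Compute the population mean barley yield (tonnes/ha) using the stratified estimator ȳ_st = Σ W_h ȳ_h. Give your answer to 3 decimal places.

N = Σ N_h = 3300. Stratum weights W_h = N_h/N.
ȳ_st = (250·4.04 + 1200·2.41 + 1350·4.70 + 500·2.89) / 3300 = 3.54303

ȳ_st ≈ 3.543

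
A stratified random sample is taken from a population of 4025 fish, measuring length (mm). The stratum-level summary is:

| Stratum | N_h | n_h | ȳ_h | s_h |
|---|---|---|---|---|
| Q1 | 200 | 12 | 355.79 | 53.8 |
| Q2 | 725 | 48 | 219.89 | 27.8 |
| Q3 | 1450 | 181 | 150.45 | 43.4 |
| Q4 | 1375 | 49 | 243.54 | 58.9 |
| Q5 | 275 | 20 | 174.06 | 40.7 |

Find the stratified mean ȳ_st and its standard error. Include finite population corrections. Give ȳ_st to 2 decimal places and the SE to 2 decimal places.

ȳ_st ≈ 206.58, SE ≈ 3.25

ȳ_st = Σ W_h ȳ_h = (200·355.79 + 725·219.89 + 1450·150.45 + 1375·243.54 + 275·174.06)/4025 = 206.57509
V̂(ȳ_st) = Σ W_h² (1 − n_h/N_h) s_h²/n_h, with W_h = N_h/N and N = 4025:
  stratum Q1: (200/4025)²·(1 − 12/200)·53.8²/12 = 0.559808
  stratum Q2: (725/4025)²·(1 − 48/725)·27.8²/48 = 0.487802
  stratum Q3: (1450/4025)²·(1 − 181/1450)·43.4²/181 = 1.18195
  stratum Q4: (1375/4025)²·(1 − 49/1375)·58.9²/49 = 7.96799
  stratum Q5: (275/4025)²·(1 − 20/275)·40.7²/20 = 0.358509
V̂(ȳ_st) = 10.5561
SE(ȳ_st) = √10.5561 = 3.24901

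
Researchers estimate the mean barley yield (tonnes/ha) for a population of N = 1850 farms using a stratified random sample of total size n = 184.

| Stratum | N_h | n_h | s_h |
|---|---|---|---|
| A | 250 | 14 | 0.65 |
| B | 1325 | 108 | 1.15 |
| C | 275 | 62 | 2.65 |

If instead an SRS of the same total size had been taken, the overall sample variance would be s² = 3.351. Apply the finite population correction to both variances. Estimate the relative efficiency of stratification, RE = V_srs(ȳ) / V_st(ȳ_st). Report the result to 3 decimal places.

RE ≈ 1.993

V̂(ȳ_st) = Σ W_h² (1 − n_h/N_h) s_h²/n_h, with W_h = N_h/N and N = 1850:
  stratum A: (250/1850)²·(1 − 14/250)·0.65²/14 = 0.000520244
  stratum B: (1325/1850)²·(1 − 108/1325)·1.15²/108 = 0.00576946
  stratum C: (275/1850)²·(1 − 62/275)·2.65²/62 = 0.00193851
V_st = 0.00822821
V_srs = (1 − 184/1850)·3.351/184 = 0.0164006
Relative efficiency = V_srs / V_st = 0.0164006/0.00822821 = 1.9932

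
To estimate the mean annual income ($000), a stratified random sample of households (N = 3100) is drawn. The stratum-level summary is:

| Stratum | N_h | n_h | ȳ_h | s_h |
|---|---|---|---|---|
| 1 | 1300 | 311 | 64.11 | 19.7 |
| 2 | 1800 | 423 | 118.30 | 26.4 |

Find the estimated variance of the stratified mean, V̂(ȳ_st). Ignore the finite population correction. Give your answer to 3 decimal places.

V̂(ȳ_st) = Σ W_h² s_h²/n_h, with W_h = N_h/N and N = 3100:
  stratum 1: (1300/3100)²·19.7²/311 = 0.21945
  stratum 2: (1800/3100)²·26.4²/423 = 0.555506
V̂(ȳ_st) = 0.774956

V̂(ȳ_st) ≈ 0.775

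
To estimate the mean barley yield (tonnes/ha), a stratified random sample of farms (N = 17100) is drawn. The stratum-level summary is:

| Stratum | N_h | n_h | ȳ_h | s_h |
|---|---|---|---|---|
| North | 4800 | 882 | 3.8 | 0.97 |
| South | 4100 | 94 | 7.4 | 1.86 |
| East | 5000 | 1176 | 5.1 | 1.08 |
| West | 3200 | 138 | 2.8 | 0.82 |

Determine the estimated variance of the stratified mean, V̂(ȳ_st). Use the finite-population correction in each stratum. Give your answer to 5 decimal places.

V̂(ȳ_st) ≈ 0.00236

V̂(ȳ_st) = Σ W_h² (1 − n_h/N_h) s_h²/n_h, with W_h = N_h/N and N = 17100:
  stratum North: (4800/17100)²·(1 − 882/4800)·0.97²/882 = 6.86101e-05
  stratum South: (4100/17100)²·(1 − 94/4100)·1.86²/94 = 0.00206729
  stratum East: (5000/17100)²·(1 − 1176/5000)·1.08²/1176 = 6.48539e-05
  stratum West: (3200/17100)²·(1 − 138/3200)·0.82²/138 = 0.000163272
V̂(ȳ_st) = 0.00236402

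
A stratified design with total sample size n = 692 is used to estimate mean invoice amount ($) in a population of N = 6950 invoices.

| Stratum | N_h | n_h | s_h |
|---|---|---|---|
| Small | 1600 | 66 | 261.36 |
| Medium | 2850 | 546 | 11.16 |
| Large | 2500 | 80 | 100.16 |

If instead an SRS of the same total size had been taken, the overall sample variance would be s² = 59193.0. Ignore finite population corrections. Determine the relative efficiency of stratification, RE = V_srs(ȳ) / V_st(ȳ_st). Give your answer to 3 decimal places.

RE ≈ 1.203

V̂(ȳ_st) = Σ W_h² s_h²/n_h, with W_h = N_h/N and N = 6950:
  stratum Small: (1600/6950)²·261.36²/66 = 54.8535
  stratum Medium: (2850/6950)²·11.16²/546 = 0.038358
  stratum Large: (2500/6950)²·100.16²/80 = 16.2259
V_st = 71.1178
V_srs = s²/n = 59193.0/692 = 85.539
Relative efficiency = V_srs / V_st = 85.539/71.1178 = 1.2028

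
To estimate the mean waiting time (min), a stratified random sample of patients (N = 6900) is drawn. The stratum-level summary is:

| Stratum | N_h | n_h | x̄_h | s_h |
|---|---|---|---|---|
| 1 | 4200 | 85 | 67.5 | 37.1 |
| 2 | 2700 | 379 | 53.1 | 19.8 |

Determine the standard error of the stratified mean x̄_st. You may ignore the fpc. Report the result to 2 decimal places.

V̂(x̄_st) = Σ W_h² s_h²/n_h, with W_h = N_h/N and N = 6900:
  stratum 1: (4200/6900)²·37.1²/85 = 5.9997
  stratum 2: (2700/6900)²·19.8²/379 = 0.158387
V̂(x̄_st) = 6.15808
SE(x̄_st) = √6.15808 = 2.48155

SE(x̄_st) ≈ 2.48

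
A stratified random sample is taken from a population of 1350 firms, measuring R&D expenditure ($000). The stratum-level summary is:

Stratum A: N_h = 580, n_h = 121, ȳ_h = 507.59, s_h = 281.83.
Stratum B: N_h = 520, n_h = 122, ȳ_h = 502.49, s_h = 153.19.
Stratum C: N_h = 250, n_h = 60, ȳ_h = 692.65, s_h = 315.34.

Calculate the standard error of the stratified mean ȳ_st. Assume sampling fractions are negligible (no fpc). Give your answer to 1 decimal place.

V̂(ȳ_st) = Σ W_h² s_h²/n_h, with W_h = N_h/N and N = 1350:
  stratum A: (580/1350)²·281.83²/121 = 121.165
  stratum B: (520/1350)²·153.19²/122 = 28.5391
  stratum C: (250/1350)²·315.34²/60 = 56.8355
V̂(ȳ_st) = 206.54
SE(ȳ_st) = √206.54 = 14.3715

SE(ȳ_st) ≈ 14.4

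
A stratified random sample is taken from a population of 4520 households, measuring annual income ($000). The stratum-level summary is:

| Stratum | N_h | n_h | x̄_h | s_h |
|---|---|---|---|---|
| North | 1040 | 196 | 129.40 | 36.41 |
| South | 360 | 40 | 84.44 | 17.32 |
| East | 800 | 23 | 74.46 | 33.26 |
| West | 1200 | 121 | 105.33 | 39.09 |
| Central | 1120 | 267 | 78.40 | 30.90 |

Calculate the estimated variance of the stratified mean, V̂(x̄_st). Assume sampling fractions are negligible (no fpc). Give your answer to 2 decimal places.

V̂(x̄_st) = Σ W_h² s_h²/n_h, with W_h = N_h/N and N = 4520:
  stratum North: (1040/4520)²·36.41²/196 = 0.358076
  stratum South: (360/4520)²·17.32²/40 = 0.0475734
  stratum East: (800/4520)²·33.26²/23 = 1.50668
  stratum West: (1200/4520)²·39.09²/121 = 0.890085
  stratum Central: (1120/4520)²·30.90²/267 = 0.219566
V̂(x̄_st) = 3.02198

V̂(x̄_st) ≈ 3.02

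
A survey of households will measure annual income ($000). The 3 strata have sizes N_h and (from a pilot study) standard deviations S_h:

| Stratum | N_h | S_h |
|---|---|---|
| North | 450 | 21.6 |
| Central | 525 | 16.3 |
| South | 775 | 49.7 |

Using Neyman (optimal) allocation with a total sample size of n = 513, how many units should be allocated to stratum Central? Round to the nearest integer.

Neyman allocation: n_h = n · N_h S_h / Σ N_i S_i, with n = 513.
  stratum North: N_h·S_h = 450·21.6 = 9720.00
  stratum Central: N_h·S_h = 525·16.3 = 8557.50
  stratum South: N_h·S_h = 775·49.7 = 38517.50
Σ N_h S_h = 56795.00
n for stratum Central = 513·8557.50/56795.00 = 77.295 → 77

77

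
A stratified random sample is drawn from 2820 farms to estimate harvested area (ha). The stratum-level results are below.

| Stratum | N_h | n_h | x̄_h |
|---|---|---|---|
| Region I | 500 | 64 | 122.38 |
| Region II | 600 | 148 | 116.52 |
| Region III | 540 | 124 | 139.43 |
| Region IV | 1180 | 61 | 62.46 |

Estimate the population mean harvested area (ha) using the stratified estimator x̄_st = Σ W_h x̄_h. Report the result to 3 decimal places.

x̄_st ≈ 99.325

N = Σ N_h = 2820. Stratum weights W_h = N_h/N.
x̄_st = (500·122.38 + 600·116.52 + 540·139.43 + 1180·62.46) / 2820 = 99.32518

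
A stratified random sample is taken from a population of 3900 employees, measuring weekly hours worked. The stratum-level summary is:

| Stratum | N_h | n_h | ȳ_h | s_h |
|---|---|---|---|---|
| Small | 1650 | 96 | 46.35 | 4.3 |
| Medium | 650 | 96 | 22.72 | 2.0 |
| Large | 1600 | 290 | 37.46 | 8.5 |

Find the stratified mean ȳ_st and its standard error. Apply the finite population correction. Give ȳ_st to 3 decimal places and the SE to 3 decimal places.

ȳ_st ≈ 38.764, SE ≈ 0.260

ȳ_st = Σ W_h ȳ_h = (1650·46.35 + 650·22.72 + 1600·37.46)/3900 = 38.76449
V̂(ȳ_st) = Σ W_h² (1 − n_h/N_h) s_h²/n_h, with W_h = N_h/N and N = 3900:
  stratum Small: (1650/3900)²·(1 − 96/1650)·4.3²/96 = 0.0324692
  stratum Medium: (650/3900)²·(1 − 96/650)·2.0²/96 = 0.000986467
  stratum Large: (1600/3900)²·(1 − 290/1600)·8.5²/290 = 0.0343322
V̂(ȳ_st) = 0.0677879
SE(ȳ_st) = √0.0677879 = 0.260361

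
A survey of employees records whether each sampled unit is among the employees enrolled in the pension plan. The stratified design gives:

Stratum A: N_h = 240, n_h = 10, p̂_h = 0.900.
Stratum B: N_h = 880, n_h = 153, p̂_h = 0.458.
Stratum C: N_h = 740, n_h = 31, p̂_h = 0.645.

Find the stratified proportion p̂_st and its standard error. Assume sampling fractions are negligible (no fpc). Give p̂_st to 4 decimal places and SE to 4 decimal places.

p̂_st ≈ 0.5894, SE ≈ 0.0417

N = 1860; stratum weights W_h = N_h/N.
p̂_st = Σ W_h p̂_h = (240·0.900 + 880·0.458 + 740·0.645)/1860 = 0.58943
V̂(p̂_st) = Σ W_h² p̂_h(1−p̂_h)/(n_h−1):
  stratum A: (240/1860)²·0.900·0.100/9 = 0.000166493
  stratum B: (880/1860)²·0.458·0.542/152 = 0.000365562
  stratum C: (740/1860)²·0.645·0.355/30 = 0.0012081
V̂(p̂_st) = 0.00174016; SE = √V̂ = 0.0417152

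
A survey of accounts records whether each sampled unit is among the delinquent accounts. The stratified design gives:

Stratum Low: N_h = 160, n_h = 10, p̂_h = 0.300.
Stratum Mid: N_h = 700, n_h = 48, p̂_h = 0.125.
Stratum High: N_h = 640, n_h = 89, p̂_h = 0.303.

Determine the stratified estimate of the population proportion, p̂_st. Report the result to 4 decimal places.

N = 1500; stratum weights W_h = N_h/N.
p̂_st = Σ W_h p̂_h = (160·0.300 + 700·0.125 + 640·0.303)/1500 = 0.21961

p̂_st ≈ 0.2196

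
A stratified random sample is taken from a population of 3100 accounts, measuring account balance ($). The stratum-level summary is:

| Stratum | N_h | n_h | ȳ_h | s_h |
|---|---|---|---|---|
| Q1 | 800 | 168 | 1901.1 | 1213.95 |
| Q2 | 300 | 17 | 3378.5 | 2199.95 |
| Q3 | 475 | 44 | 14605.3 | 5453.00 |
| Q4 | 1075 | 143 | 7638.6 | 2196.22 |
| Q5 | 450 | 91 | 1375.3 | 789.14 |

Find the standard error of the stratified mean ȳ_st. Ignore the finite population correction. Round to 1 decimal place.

V̂(ȳ_st) = Σ W_h² s_h²/n_h, with W_h = N_h/N and N = 3100:
  stratum Q1: (800/3100)²·1213.95²/168 = 584.183
  stratum Q2: (300/3100)²·2199.95²/17 = 2666.22
  stratum Q3: (475/3100)²·5453.00²/44 = 15866.5
  stratum Q4: (1075/3100)²·2196.22²/143 = 4056.1
  stratum Q5: (450/3100)²·789.14²/91 = 144.201
V̂(ȳ_st) = 23317.2
SE(ȳ_st) = √23317.2 = 152.7

SE(ȳ_st) ≈ 152.7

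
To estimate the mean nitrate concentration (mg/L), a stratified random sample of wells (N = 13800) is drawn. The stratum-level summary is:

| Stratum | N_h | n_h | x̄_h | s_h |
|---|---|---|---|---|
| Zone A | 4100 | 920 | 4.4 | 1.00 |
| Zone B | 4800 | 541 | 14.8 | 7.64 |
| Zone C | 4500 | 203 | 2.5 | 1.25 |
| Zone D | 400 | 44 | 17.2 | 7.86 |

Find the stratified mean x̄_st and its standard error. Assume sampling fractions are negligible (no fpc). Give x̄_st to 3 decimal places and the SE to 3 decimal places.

x̄_st = Σ W_h x̄_h = (4100·4.4 + 4800·14.8 + 4500·2.5 + 400·17.2)/13800 = 7.76884
V̂(x̄_st) = Σ W_h² s_h²/n_h, with W_h = N_h/N and N = 13800:
  stratum Zone A: (4100/13800)²·1.00²/920 = 9.59449e-05
  stratum Zone B: (4800/13800)²·7.64²/541 = 0.0130531
  stratum Zone C: (4500/13800)²·1.25²/203 = 0.000818448
  stratum Zone D: (400/13800)²·7.86²/44 = 0.00117965
V̂(x̄_st) = 0.0151471
SE(x̄_st) = √0.0151471 = 0.123074

x̄_st ≈ 7.769, SE ≈ 0.123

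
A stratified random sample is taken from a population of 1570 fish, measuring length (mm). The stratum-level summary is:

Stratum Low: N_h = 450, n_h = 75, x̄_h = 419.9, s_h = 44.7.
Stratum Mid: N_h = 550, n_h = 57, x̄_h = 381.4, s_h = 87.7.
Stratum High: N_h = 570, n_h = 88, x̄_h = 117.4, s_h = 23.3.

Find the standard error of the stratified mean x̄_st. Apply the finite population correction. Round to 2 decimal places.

V̂(x̄_st) = Σ W_h² (1 − n_h/N_h) s_h²/n_h, with W_h = N_h/N and N = 1570:
  stratum Low: (450/1570)²·(1 − 75/450)·44.7²/75 = 1.82389
  stratum Mid: (550/1570)²·(1 − 57/550)·87.7²/57 = 14.8434
  stratum High: (570/1570)²·(1 − 88/570)·23.3²/88 = 0.687625
V̂(x̄_st) = 17.355
SE(x̄_st) = √17.355 = 4.16593

SE(x̄_st) ≈ 4.17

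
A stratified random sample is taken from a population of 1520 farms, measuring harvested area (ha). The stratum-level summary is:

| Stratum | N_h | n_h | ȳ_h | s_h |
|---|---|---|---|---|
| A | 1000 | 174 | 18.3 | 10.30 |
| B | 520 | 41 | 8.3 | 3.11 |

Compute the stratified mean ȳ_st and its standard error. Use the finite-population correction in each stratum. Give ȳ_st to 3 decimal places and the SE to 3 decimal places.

ȳ_st ≈ 14.879, SE ≈ 0.493

ȳ_st = Σ W_h ȳ_h = (1000·18.3 + 520·8.3)/1520 = 14.87895
V̂(ȳ_st) = Σ W_h² (1 − n_h/N_h) s_h²/n_h, with W_h = N_h/N and N = 1520:
  stratum A: (1000/1520)²·(1 − 174/1000)·10.30²/174 = 0.217981
  stratum B: (520/1520)²·(1 − 41/520)·3.11²/41 = 0.0254325
V̂(ȳ_st) = 0.243413
SE(ȳ_st) = √0.243413 = 0.493369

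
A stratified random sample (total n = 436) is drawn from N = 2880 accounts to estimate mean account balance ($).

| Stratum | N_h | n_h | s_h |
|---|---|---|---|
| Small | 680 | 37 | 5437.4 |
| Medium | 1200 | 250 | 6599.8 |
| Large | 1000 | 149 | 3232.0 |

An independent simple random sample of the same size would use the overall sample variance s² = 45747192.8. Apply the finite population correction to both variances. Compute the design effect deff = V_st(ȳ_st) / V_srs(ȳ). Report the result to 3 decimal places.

V̂(ȳ_st) = Σ W_h² (1 − n_h/N_h) s_h²/n_h, with W_h = N_h/N and N = 2880:
  stratum Small: (680/2880)²·(1 − 37/680)·5437.4²/37 = 42122.7
  stratum Medium: (1200/2880)²·(1 − 250/1200)·6599.8²/250 = 23946.5
  stratum Large: (1000/2880)²·(1 − 149/1000)·3232.0²/149 = 7192.85
V_st = 73262
V_srs = (1 − 436/2880)·45747192.8/436 = 89040.3
deff = V_st / V_srs = 73262/89040.3 = 0.8228

deff ≈ 0.823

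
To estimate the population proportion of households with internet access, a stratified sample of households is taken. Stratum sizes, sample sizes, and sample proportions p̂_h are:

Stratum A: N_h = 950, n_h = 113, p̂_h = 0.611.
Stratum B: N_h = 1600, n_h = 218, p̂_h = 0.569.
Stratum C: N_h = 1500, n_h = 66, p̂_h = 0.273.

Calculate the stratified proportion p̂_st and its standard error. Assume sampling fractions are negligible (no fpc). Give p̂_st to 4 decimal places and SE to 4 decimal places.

p̂_st ≈ 0.4692, SE ≈ 0.0267

N = 4050; stratum weights W_h = N_h/N.
p̂_st = Σ W_h p̂_h = (950·0.611 + 1600·0.569 + 1500·0.273)/4050 = 0.46922
V̂(p̂_st) = Σ W_h² p̂_h(1−p̂_h)/(n_h−1):
  stratum A: (950/4050)²·0.611·0.389/112 = 0.000116764
  stratum B: (1600/4050)²·0.569·0.431/217 = 0.000176384
  stratum C: (1500/4050)²·0.273·0.727/65 = 0.000418848
V̂(p̂_st) = 0.000711996; SE = √V̂ = 0.0266833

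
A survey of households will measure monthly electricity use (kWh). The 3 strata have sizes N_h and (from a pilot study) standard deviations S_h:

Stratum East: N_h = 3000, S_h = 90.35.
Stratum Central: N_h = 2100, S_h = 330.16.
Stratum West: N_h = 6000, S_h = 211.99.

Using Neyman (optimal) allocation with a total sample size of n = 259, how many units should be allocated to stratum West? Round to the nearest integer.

Neyman allocation: n_h = n · N_h S_h / Σ N_i S_i, with n = 259.
  stratum East: N_h·S_h = 3000·90.35 = 271050.00
  stratum Central: N_h·S_h = 2100·330.16 = 693336.00
  stratum West: N_h·S_h = 6000·211.99 = 1271940.00
Σ N_h S_h = 2236326.00
n for stratum West = 259·1271940.00/2236326.00 = 147.310 → 147

147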